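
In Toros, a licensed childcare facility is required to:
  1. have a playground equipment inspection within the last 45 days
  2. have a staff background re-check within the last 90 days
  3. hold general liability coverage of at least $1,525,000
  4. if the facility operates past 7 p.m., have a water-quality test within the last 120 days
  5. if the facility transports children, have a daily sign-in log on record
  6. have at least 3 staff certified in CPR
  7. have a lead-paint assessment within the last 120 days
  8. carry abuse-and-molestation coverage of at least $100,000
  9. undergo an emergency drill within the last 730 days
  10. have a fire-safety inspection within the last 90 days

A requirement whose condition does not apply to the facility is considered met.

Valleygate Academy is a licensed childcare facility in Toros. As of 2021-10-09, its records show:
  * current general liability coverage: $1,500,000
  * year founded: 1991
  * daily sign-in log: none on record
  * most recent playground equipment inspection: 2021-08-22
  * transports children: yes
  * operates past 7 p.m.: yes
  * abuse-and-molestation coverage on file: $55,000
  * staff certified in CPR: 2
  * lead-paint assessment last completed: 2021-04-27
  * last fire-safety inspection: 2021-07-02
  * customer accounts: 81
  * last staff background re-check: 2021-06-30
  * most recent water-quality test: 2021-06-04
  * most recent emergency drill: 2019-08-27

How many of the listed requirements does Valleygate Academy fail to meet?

1. playground equipment inspection 48 days ago vs limit 45 → not met
2. staff background re-check 101 days ago vs limit 90 → not met
3. general liability coverage $1,500,000 < $1,525,000 → not met
4. condition 'operates past 7 p.m.' holds; water-quality test 127 days ago vs limit 120 → not met
5. condition 'transports children' holds; daily sign-in log absent → not met
6. staff certified in CPR 2 < 3 → not met
7. lead-paint assessment 165 days ago vs limit 120 → not met
8. abuse-and-molestation coverage $55,000 < $100,000 → not met
9. emergency drill 774 days ago vs limit 730 → not met
10. fire-safety inspection 99 days ago vs limit 90 → not met
Not met: 10 of 10

10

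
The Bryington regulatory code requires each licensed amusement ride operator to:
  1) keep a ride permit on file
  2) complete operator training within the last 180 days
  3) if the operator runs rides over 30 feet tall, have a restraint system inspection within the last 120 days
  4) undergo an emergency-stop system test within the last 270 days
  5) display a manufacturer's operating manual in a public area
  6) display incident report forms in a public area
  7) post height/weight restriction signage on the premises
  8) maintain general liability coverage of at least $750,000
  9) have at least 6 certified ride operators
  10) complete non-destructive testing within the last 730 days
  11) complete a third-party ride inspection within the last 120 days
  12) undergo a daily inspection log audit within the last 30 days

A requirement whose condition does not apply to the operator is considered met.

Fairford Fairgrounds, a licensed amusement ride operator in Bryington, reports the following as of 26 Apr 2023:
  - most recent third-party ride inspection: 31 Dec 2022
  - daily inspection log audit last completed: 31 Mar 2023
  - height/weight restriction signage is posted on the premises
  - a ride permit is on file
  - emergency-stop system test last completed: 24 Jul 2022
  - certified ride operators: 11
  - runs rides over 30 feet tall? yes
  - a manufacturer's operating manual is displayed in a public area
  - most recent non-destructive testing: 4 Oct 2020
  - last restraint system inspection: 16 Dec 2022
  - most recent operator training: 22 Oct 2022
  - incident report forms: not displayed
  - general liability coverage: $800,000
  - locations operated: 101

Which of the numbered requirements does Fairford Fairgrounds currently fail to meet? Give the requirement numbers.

1. ride permit present → met
2. operator training 186 days ago vs limit 180 → not met
3. condition 'runs rides over 30 feet tall' holds; restraint system inspection 131 days ago vs limit 120 → not met
4. emergency-stop system test 276 days ago vs limit 270 → not met
5. manufacturer's operating manual present → met
6. incident report forms absent → not met
7. height/weight restriction signage present → met
8. general liability coverage $800,000 ≥ $750,000 → met
9. certified ride operators 11 ≥ 6 → met
10. non-destructive testing 934 days ago vs limit 730 → not met
11. third-party ride inspection 116 days ago vs limit 120 → met
12. daily inspection log audit 26 days ago vs limit 30 → met
Not met: 2, 3, 4, 6, 10

2, 3, 4, 6, 10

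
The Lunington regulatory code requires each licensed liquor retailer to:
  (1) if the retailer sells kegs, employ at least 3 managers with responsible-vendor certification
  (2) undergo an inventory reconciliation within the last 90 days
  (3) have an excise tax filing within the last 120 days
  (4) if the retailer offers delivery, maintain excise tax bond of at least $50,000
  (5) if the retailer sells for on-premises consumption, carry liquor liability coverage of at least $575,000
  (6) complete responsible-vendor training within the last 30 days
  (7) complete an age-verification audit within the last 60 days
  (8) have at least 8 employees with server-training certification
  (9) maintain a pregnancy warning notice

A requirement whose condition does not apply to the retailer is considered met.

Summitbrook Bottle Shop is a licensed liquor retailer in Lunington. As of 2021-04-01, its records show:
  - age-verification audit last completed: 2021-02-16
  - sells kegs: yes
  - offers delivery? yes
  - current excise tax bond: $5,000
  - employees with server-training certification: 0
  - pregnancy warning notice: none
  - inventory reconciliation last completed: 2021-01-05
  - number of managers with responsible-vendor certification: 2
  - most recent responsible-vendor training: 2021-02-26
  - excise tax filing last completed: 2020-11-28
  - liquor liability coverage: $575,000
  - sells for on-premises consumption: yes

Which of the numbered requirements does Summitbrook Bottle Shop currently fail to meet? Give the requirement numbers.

1. condition 'sells kegs' holds; managers with responsible-vendor certification 2 < 3 → not met
2. inventory reconciliation 86 days ago vs limit 90 → met
3. excise tax filing 124 days ago vs limit 120 → not met
4. condition 'offers delivery' holds; excise tax bond $5,000 < $50,000 → not met
5. condition 'sells for on-premises consumption' holds; liquor liability coverage $575,000 ≥ $575,000 → met
6. responsible-vendor training 34 days ago vs limit 30 → not met
7. age-verification audit 44 days ago vs limit 60 → met
8. employees with server-training certification 0 < 8 → not met
9. pregnancy warning notice absent → not met
Not met: 1, 3, 4, 6, 8, 9

1, 3, 4, 6, 8, 9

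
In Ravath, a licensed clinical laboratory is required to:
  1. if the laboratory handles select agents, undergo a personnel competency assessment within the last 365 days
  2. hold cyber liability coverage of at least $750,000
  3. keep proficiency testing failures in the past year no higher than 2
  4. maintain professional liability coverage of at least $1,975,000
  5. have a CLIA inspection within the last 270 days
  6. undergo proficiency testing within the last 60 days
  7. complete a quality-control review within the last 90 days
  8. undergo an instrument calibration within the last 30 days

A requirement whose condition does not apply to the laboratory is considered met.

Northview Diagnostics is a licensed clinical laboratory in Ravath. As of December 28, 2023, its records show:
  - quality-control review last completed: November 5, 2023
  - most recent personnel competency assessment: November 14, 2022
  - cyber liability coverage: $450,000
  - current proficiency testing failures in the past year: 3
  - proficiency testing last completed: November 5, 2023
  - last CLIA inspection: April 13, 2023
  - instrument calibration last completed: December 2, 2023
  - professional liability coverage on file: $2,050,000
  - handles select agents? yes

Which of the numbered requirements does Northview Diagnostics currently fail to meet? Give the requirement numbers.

1, 2, 3

1. condition 'handles select agents' holds; personnel competency assessment 409 days ago vs limit 365 → not met
2. cyber liability coverage $450,000 < $750,000 → not met
3. proficiency testing failures in the past year 3 > 2 → not met
4. professional liability coverage $2,050,000 ≥ $1,975,000 → met
5. CLIA inspection 259 days ago vs limit 270 → met
6. proficiency testing 53 days ago vs limit 60 → met
7. quality-control review 53 days ago vs limit 90 → met
8. instrument calibration 26 days ago vs limit 30 → met
Not met: 1, 2, 3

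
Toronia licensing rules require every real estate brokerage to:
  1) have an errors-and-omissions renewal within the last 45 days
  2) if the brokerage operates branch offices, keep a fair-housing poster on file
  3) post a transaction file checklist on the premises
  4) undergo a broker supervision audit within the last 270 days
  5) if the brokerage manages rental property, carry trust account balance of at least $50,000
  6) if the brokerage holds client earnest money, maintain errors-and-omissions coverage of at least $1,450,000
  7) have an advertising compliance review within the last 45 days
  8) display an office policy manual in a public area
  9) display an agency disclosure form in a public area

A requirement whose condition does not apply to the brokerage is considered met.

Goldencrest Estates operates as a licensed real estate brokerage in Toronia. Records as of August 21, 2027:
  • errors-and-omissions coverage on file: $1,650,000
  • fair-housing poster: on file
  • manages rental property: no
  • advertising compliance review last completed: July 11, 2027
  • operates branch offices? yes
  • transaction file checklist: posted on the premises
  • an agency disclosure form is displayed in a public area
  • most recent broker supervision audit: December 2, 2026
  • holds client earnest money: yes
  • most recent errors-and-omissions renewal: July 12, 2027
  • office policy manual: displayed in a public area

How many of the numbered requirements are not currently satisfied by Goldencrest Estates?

1. errors-and-omissions renewal 40 days ago vs limit 45 → met
2. condition 'operates branch offices' holds; fair-housing poster present → met
3. transaction file checklist present → met
4. broker supervision audit 262 days ago vs limit 270 → met
5. condition 'manages rental property' does not hold → requirement n/a → met
6. condition 'holds client earnest money' holds; errors-and-omissions coverage $1,650,000 ≥ $1,450,000 → met
7. advertising compliance review 41 days ago vs limit 45 → met
8. office policy manual present → met
9. agency disclosure form present → met
Not met: 0 of 9

0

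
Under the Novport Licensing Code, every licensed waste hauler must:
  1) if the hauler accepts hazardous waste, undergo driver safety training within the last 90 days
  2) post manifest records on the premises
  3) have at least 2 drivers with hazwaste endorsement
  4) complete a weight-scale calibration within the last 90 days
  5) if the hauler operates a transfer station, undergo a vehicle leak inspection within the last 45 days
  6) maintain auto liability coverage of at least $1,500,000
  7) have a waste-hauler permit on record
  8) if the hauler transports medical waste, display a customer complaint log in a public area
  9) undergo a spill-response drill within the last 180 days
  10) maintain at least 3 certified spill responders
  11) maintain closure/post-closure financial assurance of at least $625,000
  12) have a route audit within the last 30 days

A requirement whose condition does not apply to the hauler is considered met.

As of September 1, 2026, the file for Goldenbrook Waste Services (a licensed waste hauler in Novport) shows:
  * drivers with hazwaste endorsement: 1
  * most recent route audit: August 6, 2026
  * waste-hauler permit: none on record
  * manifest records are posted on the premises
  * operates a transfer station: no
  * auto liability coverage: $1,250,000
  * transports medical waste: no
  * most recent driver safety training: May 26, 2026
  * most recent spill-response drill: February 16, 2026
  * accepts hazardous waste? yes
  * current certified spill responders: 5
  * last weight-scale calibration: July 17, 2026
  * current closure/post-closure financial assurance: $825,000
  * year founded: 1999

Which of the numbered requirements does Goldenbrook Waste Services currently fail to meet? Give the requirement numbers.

1, 3, 6, 7, 9

1. condition 'accepts hazardous waste' holds; driver safety training 98 days ago vs limit 90 → not met
2. manifest records present → met
3. drivers with hazwaste endorsement 1 < 2 → not met
4. weight-scale calibration 46 days ago vs limit 90 → met
5. condition 'operates a transfer station' does not hold → requirement n/a → met
6. auto liability coverage $1,250,000 < $1,500,000 → not met
7. waste-hauler permit absent → not met
8. condition 'transports medical waste' does not hold → requirement n/a → met
9. spill-response drill 197 days ago vs limit 180 → not met
10. certified spill responders 5 ≥ 3 → met
11. closure/post-closure financial assurance $825,000 ≥ $625,000 → met
12. route audit 26 days ago vs limit 30 → met
Not met: 1, 3, 6, 7, 9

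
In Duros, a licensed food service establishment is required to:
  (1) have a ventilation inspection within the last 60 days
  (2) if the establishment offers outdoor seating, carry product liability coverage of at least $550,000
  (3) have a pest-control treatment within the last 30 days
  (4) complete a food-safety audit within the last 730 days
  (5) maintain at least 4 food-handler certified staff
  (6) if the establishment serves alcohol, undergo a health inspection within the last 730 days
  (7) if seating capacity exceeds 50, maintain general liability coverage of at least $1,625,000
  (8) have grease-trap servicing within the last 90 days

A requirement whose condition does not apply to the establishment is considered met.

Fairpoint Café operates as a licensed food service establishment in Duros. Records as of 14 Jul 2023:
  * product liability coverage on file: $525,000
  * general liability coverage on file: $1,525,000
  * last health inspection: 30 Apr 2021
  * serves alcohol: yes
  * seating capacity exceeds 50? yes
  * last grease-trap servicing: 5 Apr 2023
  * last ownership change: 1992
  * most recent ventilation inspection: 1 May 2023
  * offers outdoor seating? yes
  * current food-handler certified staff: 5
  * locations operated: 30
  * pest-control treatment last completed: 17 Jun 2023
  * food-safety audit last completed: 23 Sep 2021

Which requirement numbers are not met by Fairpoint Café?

1. ventilation inspection 74 days ago vs limit 60 → not met
2. condition 'offers outdoor seating' holds; product liability coverage $525,000 < $550,000 → not met
3. pest-control treatment 27 days ago vs limit 30 → met
4. food-safety audit 659 days ago vs limit 730 → met
5. food-handler certified staff 5 ≥ 4 → met
6. condition 'serves alcohol' holds; health inspection 805 days ago vs limit 730 → not met
7. condition 'seating capacity exceeds 50' holds; general liability coverage $1,525,000 < $1,625,000 → not met
8. grease-trap servicing 100 days ago vs limit 90 → not met
Not met: 1, 2, 6, 7, 8

1, 2, 6, 7, 8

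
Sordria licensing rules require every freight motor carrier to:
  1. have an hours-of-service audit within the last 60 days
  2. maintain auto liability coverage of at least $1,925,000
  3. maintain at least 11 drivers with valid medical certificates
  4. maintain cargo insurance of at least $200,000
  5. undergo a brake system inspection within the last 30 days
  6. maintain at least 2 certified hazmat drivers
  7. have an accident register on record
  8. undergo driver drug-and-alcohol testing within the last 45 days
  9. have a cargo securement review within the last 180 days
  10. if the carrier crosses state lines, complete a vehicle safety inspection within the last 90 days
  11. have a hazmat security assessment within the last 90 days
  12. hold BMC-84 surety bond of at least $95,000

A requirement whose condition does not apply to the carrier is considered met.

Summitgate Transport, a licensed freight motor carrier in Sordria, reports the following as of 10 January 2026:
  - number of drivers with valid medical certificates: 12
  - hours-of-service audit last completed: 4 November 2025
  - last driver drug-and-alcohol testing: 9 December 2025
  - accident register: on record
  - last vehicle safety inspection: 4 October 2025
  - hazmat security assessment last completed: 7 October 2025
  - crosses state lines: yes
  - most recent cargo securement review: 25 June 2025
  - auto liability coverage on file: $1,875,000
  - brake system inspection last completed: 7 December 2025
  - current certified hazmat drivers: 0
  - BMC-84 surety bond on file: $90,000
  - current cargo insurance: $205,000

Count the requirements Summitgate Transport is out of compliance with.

1. hours-of-service audit 67 days ago vs limit 60 → not met
2. auto liability coverage $1,875,000 < $1,925,000 → not met
3. drivers with valid medical certificates 12 ≥ 11 → met
4. cargo insurance $205,000 ≥ $200,000 → met
5. brake system inspection 34 days ago vs limit 30 → not met
6. certified hazmat drivers 0 < 2 → not met
7. accident register present → met
8. driver drug-and-alcohol testing 32 days ago vs limit 45 → met
9. cargo securement review 199 days ago vs limit 180 → not met
10. condition 'crosses state lines' holds; vehicle safety inspection 98 days ago vs limit 90 → not met
11. hazmat security assessment 95 days ago vs limit 90 → not met
12. BMC-84 surety bond $90,000 < $95,000 → not met
Not met: 8 of 12

8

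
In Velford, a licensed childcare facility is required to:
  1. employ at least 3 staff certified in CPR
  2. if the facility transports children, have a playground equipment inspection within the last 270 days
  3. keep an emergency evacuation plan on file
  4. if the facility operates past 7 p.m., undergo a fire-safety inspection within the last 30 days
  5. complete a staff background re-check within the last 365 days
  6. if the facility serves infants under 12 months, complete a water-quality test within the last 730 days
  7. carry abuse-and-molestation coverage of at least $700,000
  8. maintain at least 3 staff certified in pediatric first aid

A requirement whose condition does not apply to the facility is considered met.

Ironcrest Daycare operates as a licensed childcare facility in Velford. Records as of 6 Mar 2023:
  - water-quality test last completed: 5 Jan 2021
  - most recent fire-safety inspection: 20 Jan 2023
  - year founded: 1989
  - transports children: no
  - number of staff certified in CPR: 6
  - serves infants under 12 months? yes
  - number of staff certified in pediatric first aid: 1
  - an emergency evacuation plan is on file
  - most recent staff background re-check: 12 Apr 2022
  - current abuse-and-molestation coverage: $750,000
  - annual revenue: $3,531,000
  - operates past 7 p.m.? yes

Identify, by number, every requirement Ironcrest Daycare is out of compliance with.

1. staff certified in CPR 6 ≥ 3 → met
2. condition 'transports children' does not hold → requirement n/a → met
3. emergency evacuation plan present → met
4. condition 'operates past 7 p.m.' holds; fire-safety inspection 45 days ago vs limit 30 → not met
5. staff background re-check 328 days ago vs limit 365 → met
6. condition 'serves infants under 12 months' holds; water-quality test 790 days ago vs limit 730 → not met
7. abuse-and-molestation coverage $750,000 ≥ $700,000 → met
8. staff certified in pediatric first aid 1 < 3 → not met
Not met: 4, 6, 8

4, 6, 8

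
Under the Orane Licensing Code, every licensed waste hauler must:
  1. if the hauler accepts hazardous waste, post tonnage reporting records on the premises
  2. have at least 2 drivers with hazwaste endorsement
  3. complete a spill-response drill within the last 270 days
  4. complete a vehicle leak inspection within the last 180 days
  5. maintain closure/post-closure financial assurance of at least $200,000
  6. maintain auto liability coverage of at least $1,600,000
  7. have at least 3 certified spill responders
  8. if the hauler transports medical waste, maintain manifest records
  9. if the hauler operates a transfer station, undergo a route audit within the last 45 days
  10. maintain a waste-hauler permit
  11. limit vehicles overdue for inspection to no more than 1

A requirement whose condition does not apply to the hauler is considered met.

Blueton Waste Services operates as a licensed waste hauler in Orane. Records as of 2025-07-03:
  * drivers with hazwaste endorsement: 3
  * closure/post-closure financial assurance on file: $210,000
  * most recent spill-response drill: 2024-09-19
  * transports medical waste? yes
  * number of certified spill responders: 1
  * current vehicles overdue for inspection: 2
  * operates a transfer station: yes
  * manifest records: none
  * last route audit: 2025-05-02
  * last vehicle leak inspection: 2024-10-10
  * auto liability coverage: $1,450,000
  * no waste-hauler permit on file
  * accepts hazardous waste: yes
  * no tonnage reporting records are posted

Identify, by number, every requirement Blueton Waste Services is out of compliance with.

1. condition 'accepts hazardous waste' holds; tonnage reporting records absent → not met
2. drivers with hazwaste endorsement 3 ≥ 2 → met
3. spill-response drill 287 days ago vs limit 270 → not met
4. vehicle leak inspection 266 days ago vs limit 180 → not met
5. closure/post-closure financial assurance $210,000 ≥ $200,000 → met
6. auto liability coverage $1,450,000 < $1,600,000 → not met
7. certified spill responders 1 < 3 → not met
8. condition 'transports medical waste' holds; manifest records absent → not met
9. condition 'operates a transfer station' holds; route audit 62 days ago vs limit 45 → not met
10. waste-hauler permit absent → not met
11. vehicles overdue for inspection 2 > 1 → not met
Not met: 1, 3, 4, 6, 7, 8, 9, 10, 11

1, 3, 4, 6, 7, 8, 9, 10, 11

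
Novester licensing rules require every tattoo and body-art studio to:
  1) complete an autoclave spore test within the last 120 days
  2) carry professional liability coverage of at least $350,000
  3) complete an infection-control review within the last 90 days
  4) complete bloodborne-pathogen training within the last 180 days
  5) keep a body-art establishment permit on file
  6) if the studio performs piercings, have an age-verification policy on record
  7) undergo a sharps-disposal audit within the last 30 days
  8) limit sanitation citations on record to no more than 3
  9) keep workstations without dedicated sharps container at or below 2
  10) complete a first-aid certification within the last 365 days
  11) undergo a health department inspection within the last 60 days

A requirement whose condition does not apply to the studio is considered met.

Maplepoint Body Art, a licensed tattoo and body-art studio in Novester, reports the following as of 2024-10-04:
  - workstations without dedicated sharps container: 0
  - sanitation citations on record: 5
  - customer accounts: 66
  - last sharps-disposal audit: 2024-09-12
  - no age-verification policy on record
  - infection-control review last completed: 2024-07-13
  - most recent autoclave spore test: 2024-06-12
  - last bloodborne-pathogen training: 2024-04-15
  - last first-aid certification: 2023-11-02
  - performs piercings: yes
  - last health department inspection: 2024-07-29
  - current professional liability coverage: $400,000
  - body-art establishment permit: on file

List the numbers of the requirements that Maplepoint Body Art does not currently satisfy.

6, 8, 11

1. autoclave spore test 114 days ago vs limit 120 → met
2. professional liability coverage $400,000 ≥ $350,000 → met
3. infection-control review 83 days ago vs limit 90 → met
4. bloodborne-pathogen training 172 days ago vs limit 180 → met
5. body-art establishment permit present → met
6. condition 'performs piercings' holds; age-verification policy absent → not met
7. sharps-disposal audit 22 days ago vs limit 30 → met
8. sanitation citations on record 5 > 3 → not met
9. workstations without dedicated sharps container 0 ≤ 2 → met
10. first-aid certification 337 days ago vs limit 365 → met
11. health department inspection 67 days ago vs limit 60 → not met
Not met: 6, 8, 11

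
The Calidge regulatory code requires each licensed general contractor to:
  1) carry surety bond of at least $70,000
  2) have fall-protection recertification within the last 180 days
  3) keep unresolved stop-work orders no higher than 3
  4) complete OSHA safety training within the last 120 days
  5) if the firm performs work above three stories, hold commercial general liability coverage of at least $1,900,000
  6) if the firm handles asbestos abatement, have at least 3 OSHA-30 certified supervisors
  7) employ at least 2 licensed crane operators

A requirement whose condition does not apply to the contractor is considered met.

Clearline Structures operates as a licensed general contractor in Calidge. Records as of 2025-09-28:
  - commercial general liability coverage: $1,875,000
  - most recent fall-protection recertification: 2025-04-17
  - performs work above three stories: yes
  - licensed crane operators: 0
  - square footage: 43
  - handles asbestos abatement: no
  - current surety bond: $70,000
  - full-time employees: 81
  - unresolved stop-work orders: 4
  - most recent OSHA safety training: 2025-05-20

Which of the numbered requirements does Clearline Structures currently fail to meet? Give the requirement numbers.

3, 4, 5, 7

1. surety bond $70,000 ≥ $70,000 → met
2. fall-protection recertification 164 days ago vs limit 180 → met
3. unresolved stop-work orders 4 > 3 → not met
4. OSHA safety training 131 days ago vs limit 120 → not met
5. condition 'performs work above three stories' holds; commercial general liability coverage $1,875,000 < $1,900,000 → not met
6. condition 'handles asbestos abatement' does not hold → requirement n/a → met
7. licensed crane operators 0 < 2 → not met
Not met: 3, 4, 5, 7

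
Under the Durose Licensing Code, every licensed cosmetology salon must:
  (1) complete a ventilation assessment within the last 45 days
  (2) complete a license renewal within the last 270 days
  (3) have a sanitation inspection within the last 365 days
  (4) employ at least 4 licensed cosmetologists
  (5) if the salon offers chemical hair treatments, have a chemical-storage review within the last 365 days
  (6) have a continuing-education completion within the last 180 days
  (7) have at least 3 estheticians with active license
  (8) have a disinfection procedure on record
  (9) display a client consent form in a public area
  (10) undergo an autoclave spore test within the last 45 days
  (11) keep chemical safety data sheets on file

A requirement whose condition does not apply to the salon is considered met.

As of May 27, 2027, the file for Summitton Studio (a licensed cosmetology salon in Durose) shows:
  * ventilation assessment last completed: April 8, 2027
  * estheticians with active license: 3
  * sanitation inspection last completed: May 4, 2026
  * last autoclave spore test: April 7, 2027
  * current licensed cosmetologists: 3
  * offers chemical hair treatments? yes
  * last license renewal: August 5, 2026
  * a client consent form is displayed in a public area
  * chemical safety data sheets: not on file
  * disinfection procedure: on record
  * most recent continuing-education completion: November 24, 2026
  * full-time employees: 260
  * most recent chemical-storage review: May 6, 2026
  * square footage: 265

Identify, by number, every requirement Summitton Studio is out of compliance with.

1, 2, 3, 4, 5, 6, 10, 11

1. ventilation assessment 49 days ago vs limit 45 → not met
2. license renewal 295 days ago vs limit 270 → not met
3. sanitation inspection 388 days ago vs limit 365 → not met
4. licensed cosmetologists 3 < 4 → not met
5. condition 'offers chemical hair treatments' holds; chemical-storage review 386 days ago vs limit 365 → not met
6. continuing-education completion 184 days ago vs limit 180 → not met
7. estheticians with active license 3 ≥ 3 → met
8. disinfection procedure present → met
9. client consent form present → met
10. autoclave spore test 50 days ago vs limit 45 → not met
11. chemical safety data sheets absent → not met
Not met: 1, 2, 3, 4, 5, 6, 10, 11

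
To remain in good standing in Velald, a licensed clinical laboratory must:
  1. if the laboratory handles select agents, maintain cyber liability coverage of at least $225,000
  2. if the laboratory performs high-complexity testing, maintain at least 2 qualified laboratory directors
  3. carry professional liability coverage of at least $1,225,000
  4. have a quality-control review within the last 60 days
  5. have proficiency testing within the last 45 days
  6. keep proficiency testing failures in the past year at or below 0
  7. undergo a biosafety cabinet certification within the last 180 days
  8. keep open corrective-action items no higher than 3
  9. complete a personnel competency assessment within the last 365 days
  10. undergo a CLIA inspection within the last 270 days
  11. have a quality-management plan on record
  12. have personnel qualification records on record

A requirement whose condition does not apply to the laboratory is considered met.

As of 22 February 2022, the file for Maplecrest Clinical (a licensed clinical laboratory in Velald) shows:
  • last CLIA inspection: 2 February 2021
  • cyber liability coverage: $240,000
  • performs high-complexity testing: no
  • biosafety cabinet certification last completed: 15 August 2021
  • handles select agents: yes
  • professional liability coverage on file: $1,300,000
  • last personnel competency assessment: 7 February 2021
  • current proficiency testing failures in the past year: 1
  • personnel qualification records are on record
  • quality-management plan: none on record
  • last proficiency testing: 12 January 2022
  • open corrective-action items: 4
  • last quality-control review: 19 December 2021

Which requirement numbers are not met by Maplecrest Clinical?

4, 6, 7, 8, 9, 10, 11

1. condition 'handles select agents' holds; cyber liability coverage $240,000 ≥ $225,000 → met
2. condition 'performs high-complexity testing' does not hold → requirement n/a → met
3. professional liability coverage $1,300,000 ≥ $1,225,000 → met
4. quality-control review 65 days ago vs limit 60 → not met
5. proficiency testing 41 days ago vs limit 45 → met
6. proficiency testing failures in the past year 1 > 0 → not met
7. biosafety cabinet certification 191 days ago vs limit 180 → not met
8. open corrective-action items 4 > 3 → not met
9. personnel competency assessment 380 days ago vs limit 365 → not met
10. CLIA inspection 385 days ago vs limit 270 → not met
11. quality-management plan absent → not met
12. personnel qualification records present → met
Not met: 4, 6, 7, 8, 9, 10, 11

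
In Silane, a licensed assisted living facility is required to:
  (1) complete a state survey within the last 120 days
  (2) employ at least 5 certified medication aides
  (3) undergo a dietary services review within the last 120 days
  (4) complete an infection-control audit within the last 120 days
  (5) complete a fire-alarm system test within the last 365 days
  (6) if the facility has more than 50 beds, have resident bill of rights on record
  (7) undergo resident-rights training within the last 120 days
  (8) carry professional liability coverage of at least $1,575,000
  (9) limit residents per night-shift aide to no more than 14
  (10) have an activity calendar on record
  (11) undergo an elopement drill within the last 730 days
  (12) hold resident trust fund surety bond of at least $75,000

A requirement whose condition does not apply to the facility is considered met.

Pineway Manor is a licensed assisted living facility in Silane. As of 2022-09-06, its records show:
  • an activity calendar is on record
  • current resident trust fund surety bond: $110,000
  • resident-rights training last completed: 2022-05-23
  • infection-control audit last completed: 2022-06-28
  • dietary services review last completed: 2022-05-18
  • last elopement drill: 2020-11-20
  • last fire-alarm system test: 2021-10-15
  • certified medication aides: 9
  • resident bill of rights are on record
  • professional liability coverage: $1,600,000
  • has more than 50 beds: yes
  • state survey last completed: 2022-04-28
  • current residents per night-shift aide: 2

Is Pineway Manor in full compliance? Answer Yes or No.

No

1. state survey 131 days ago vs limit 120 → not met
2. certified medication aides 9 ≥ 5 → met
3. dietary services review 111 days ago vs limit 120 → met
4. infection-control audit 70 days ago vs limit 120 → met
5. fire-alarm system test 326 days ago vs limit 365 → met
6. condition 'has more than 50 beds' holds; resident bill of rights present → met
7. resident-rights training 106 days ago vs limit 120 → met
8. professional liability coverage $1,600,000 ≥ $1,575,000 → met
9. residents per night-shift aide 2 ≤ 14 → met
10. activity calendar present → met
11. elopement drill 655 days ago vs limit 730 → met
12. resident trust fund surety bond $110,000 ≥ $75,000 → met
Not met: 1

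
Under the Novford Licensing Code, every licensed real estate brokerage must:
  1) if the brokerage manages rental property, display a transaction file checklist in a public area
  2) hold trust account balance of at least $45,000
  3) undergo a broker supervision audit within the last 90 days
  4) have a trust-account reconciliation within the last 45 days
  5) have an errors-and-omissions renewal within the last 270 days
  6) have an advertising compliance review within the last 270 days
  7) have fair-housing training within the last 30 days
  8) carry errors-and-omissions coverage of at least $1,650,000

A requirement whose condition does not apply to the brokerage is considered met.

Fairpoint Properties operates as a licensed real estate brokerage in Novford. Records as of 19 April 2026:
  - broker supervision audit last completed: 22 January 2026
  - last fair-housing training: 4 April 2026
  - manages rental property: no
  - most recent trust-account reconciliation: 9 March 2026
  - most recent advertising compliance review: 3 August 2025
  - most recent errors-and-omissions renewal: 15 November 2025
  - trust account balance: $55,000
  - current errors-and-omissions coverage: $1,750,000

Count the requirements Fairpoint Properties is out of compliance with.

1. condition 'manages rental property' does not hold → requirement n/a → met
2. trust account balance $55,000 ≥ $45,000 → met
3. broker supervision audit 87 days ago vs limit 90 → met
4. trust-account reconciliation 41 days ago vs limit 45 → met
5. errors-and-omissions renewal 155 days ago vs limit 270 → met
6. advertising compliance review 259 days ago vs limit 270 → met
7. fair-housing training 15 days ago vs limit 30 → met
8. errors-and-omissions coverage $1,750,000 ≥ $1,650,000 → met
Not met: 0 of 8

0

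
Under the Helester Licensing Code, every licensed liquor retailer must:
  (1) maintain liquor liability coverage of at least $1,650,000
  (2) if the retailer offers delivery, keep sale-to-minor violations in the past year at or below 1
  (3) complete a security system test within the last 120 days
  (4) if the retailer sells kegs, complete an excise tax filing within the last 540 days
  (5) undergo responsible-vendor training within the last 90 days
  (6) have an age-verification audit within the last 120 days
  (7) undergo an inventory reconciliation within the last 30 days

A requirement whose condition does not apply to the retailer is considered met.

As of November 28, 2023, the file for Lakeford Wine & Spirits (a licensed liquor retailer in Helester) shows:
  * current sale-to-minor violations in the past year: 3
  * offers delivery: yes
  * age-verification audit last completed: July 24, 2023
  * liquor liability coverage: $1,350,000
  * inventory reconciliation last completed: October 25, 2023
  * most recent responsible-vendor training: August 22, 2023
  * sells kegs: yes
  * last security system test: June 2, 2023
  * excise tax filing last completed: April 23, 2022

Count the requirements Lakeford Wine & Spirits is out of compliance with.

7

1. liquor liability coverage $1,350,000 < $1,650,000 → not met
2. condition 'offers delivery' holds; sale-to-minor violations in the past year 3 > 1 → not met
3. security system test 179 days ago vs limit 120 → not met
4. condition 'sells kegs' holds; excise tax filing 584 days ago vs limit 540 → not met
5. responsible-vendor training 98 days ago vs limit 90 → not met
6. age-verification audit 127 days ago vs limit 120 → not met
7. inventory reconciliation 34 days ago vs limit 30 → not met
Not met: 7 of 7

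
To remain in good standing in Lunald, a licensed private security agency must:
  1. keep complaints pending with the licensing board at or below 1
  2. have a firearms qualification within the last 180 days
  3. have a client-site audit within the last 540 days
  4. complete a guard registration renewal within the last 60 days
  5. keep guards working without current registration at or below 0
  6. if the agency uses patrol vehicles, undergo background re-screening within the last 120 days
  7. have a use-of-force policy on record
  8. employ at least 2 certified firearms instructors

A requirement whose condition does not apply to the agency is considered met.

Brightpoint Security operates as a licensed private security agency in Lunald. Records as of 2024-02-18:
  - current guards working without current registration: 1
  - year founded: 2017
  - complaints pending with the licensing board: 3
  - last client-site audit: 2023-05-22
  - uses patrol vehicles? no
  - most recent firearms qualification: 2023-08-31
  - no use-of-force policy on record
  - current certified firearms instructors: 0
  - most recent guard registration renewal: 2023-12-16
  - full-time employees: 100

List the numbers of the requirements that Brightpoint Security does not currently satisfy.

1, 4, 5, 7, 8

1. complaints pending with the licensing board 3 > 1 → not met
2. firearms qualification 171 days ago vs limit 180 → met
3. client-site audit 272 days ago vs limit 540 → met
4. guard registration renewal 64 days ago vs limit 60 → not met
5. guards working without current registration 1 > 0 → not met
6. condition 'uses patrol vehicles' does not hold → requirement n/a → met
7. use-of-force policy absent → not met
8. certified firearms instructors 0 < 2 → not met
Not met: 1, 4, 5, 7, 8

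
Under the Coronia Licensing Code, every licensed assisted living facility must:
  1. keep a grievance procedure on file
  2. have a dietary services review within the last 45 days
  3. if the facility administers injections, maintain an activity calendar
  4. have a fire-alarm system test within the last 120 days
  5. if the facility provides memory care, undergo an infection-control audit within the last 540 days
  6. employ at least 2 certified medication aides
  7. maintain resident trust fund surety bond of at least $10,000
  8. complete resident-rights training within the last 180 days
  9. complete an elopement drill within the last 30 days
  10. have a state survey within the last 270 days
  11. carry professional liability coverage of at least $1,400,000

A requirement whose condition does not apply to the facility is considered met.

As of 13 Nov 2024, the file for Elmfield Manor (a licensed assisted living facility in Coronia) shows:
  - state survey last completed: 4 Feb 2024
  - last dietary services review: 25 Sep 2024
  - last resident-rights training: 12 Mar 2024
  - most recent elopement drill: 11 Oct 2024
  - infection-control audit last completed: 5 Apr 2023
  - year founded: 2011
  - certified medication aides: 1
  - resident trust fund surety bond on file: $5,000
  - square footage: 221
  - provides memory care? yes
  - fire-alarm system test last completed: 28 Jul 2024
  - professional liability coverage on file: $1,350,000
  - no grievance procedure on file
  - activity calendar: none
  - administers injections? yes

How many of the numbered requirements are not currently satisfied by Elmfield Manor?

10

1. grievance procedure absent → not met
2. dietary services review 49 days ago vs limit 45 → not met
3. condition 'administers injections' holds; activity calendar absent → not met
4. fire-alarm system test 108 days ago vs limit 120 → met
5. condition 'provides memory care' holds; infection-control audit 588 days ago vs limit 540 → not met
6. certified medication aides 1 < 2 → not met
7. resident trust fund surety bond $5,000 < $10,000 → not met
8. resident-rights training 246 days ago vs limit 180 → not met
9. elopement drill 33 days ago vs limit 30 → not met
10. state survey 283 days ago vs limit 270 → not met
11. professional liability coverage $1,350,000 < $1,400,000 → not met
Not met: 10 of 11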